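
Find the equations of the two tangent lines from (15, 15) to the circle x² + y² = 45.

Write the tangent as mx − y + (15 − m·(15)) = 0 and set its distance from the centre to 3√5:
(−15m − (−15))² = 45(m² + 1)
2m² − 5m + 2 = 0, so m = 1/2 or m = 2.
With m = 1/2: x − 2y = −15. With m = 2: 2x − y = 15.

x − 2y = −15 and 2x − y = 15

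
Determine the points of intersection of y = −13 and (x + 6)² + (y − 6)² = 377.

(−10, −13) and (−2, −13)

Substitute y = −13:
x² + 12x + 20 = 0
x = −2 or x = −10, giving (−2, −13) and (−10, −13).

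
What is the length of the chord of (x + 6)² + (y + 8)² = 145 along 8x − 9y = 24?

The distance from (−6, −8) to the line is 0/√145, and r² = 145.
Half the chord is √(r² − d²) = √(145), so the full chord is 2√145.

2√145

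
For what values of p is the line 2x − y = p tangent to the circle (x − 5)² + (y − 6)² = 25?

The line touches the circle iff its distance from (5, 6) is 5:
|2·5 − 1·6 − p| / √5 = 5
|p − (4)| = 5√5.

p = 4 ± 5√5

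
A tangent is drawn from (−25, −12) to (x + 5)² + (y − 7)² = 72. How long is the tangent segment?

The centre is (−5, 7) and r = 6√2. The square of the distance from P to the centre is 400 + 361 = 761.
The tangent meets the radius at right angles, so tangent² = |PO|² − r² = 761 − 72 = 689.

√689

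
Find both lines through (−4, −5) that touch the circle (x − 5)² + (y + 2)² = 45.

x + 2y = −14 and 2x − y = −3

Let a tangent through (−4, −5) have slope m. Its distance from (5, −2) must equal 3√5:
(9m − (3))² = 45(m² + 1)
2m² − 3m − 2 = 0, so m = −1/2 or m = 2.
Through (−4, −5) these give x + 2y = −14 and 2x − y = −3.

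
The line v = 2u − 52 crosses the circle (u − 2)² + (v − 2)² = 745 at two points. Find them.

(15, −22) and (29, 6)

Express v = 2u − 52 and substitute into the circle:
5u² − 220u + 2175 = 0  ⟹  u² − 44u + 435 = 0
u = 29 or u = 15, giving (29, 6) and (15, −22).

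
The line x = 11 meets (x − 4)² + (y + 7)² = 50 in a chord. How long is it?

The line gives x = 11. Substituting into the circle:
y² + 14y + 48 = 0
y = −6 or y = −8, giving (11, −6) and (11, −8).
|(11, −6) − (11, −8)| = √((0)² + (2)²) = 2.

2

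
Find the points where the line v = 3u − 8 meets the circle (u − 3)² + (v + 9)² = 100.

(−3, −17) and (3, 1)

Substitute v = 3u − 8:
10u² − 90 = 0  ⟹  u² − 9 = 0
u = 3 or u = −3, giving (3, 1) and (−3, −17).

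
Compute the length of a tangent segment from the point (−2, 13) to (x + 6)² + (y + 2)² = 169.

The centre is (−6, −2) and r = 13. The square of the distance from P to the centre is 16 + 225 = 241.
By the tangent–radius right angle, tangent length = √(|PO|² − r²) = √72 = 6√2.

6√2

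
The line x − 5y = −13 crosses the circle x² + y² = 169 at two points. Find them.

(−13, 0) and (12, 5)

Substitute y = (13 + x)/5:
26x² + 26x − 4056 = 0  ⟹  x² + x − 156 = 0
x = 12 or x = −13, giving (12, 5) and (−13, 0).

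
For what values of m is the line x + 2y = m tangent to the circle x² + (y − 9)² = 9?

For a tangent, require d(centre, line) = r = 3.
|1·0 + 2·9 − m| / √5 = 3
|m − (18)| = 3√5.

m = 18 ± 3√5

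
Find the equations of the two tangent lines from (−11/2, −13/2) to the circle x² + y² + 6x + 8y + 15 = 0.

A line y − (−13/2) = m(x − (−11/2)) is tangent when its distance from (−3, −4) is √10:
(5/2m − (5/2))² = 10(m² + 1)
3m² + 10m + 3 = 0, so m = −1/3 or m = −3.
With m = −1/3: x + 3y = −25. With m = −3: 3x + y = −23.

x + 3y = −25 and 3x + y = −23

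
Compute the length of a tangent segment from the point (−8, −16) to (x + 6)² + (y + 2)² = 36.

With centre O = (−6, −2), |OP|² = 200 and r² = 36.
The tangent meets the radius at right angles, so tangent² = |PO|² − r² = 200 − 36 = 164.

2√41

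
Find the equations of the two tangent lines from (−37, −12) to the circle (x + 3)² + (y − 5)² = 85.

Write the tangent as mx − y + (−12 − m·(−37)) = 0 and set its distance from the centre to √85:
[m·(34) − (17)]² = 85(m² + 1)
63m² − 68m + 12 = 0, so m = 6/7 or m = 2/9.
Through (−37, −12) these give 6x − 7y = −138 and 2x − 9y = 34.

6x − 7y = −138 and 2x − 9y = 34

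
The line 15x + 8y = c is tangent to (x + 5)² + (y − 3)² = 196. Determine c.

c = −289 or c = 187

For a tangent, require d(centre, line) = r = 14.
|15·(−5) + 8·3 − c| / √289 = 14
|c − (−51)| = 14·17, so c = 187 or c = −289.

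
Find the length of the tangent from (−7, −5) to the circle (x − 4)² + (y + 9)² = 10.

√127

Centre (4, −9), r² = 10. |PO|² = (−11)² + (4)² = 137.
Power of the point: PT² = |PO|² − r² = 127, so PT = √127.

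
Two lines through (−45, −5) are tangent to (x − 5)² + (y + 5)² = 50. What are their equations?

Write the tangent as mx − y + (−5 − m·(−45)) = 0 and set its distance from the centre to 5√2:
(50m − (0))² = 50(m² + 1)
49m² − 1 = 0, so m = 1/7 or m = −1/7.
With m = 1/7: x − 7y = −10. With m = −1/7: x + 7y = −80.

x − 7y = −10 and x + 7y = −80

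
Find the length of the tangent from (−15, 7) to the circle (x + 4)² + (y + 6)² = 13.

√277

With centre O = (−4, −6), |OP|² = 290 and r² = 13.
The tangent meets the radius at right angles, so tangent² = |PO|² − r² = 290 − 13 = 277.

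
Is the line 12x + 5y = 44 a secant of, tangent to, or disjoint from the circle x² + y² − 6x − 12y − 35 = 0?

secant

Centre (3, 6), r² = 80. Distance² from centre to line = (22)²/169 = 484/169.
Since d² < r², the line cuts the circle twice.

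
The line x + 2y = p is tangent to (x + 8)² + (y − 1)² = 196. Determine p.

The line touches the circle iff its distance from (−8, 1) is 14:
|1·(−8) + 2·1 − p| / √5 = 14
|p − (−6)| = 14√5.

p = −6 ± 14√5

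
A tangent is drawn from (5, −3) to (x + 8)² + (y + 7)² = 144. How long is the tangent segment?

The centre is (−8, −7) and r = 12. The square of the distance from P to the centre is 169 + 16 = 185.
Power of the point: PT² = |PO|² − r² = 41, so PT = √41.

√41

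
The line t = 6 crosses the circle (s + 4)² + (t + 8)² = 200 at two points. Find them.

Substitute t = 6:
s² + 8s + 12 = 0
s = −2 or s = −6, giving (−2, 6) and (−6, 6).

(−6, 6) and (−2, 6)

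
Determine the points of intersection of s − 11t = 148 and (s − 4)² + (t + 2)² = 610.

Express t = (−148 + s)/11 and substitute into the circle:
122s² − 1220s − 55998 = 0  ⟹  s² − 10s − 459 = 0
s = 27 or s = −17, giving (27, −11) and (−17, −15).

(−17, −15) and (27, −11)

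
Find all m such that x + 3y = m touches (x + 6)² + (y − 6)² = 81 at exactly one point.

For a tangent, require d(centre, line) = r = 9.
|1·(−6) + 3·6 − m| / √10 = 9
|m − (12)| = 9√10.

m = 12 ± 9√10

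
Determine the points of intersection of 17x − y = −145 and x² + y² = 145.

(−9, −8) and (−8, 9)

Express y = 17x + 145 and substitute into the circle:
290x² + 4930x + 20880 = 0  ⟹  x² + 17x + 72 = 0
x = −8 or x = −9, giving (−8, 9) and (−9, −8).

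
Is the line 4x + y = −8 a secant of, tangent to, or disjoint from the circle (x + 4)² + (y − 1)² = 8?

Centre (−4, 1), r² = 8. Distance² from centre to line = (−7)²/17 = 49/17.
Since d² < r², the line cuts the circle twice.

secant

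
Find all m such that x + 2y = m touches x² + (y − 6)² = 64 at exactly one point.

The line touches the circle iff its distance from (0, 6) is 8:
|1·0 + 2·6 − m| / √5 = 8
|m − (12)| = 8√5.

m = 12 ± 8√5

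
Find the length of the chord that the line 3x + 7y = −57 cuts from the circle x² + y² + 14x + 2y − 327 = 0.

5√58

From the line, y = (−57 − 3x)/7. Substituting:
58x² + 986x − 13572 = 0  ⟹  x² + 17x − 234 = 0
x = 9 or x = −26, giving (9, −12) and (−26, 3).
Chord length = distance between (9, −12) and (−26, 3) = √1450 = 5√58.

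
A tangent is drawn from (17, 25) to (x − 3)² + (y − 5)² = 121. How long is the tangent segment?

5√19

Centre (3, 5), r² = 121. |PO|² = (14)² + (20)² = 596.
The tangent meets the radius at right angles, so tangent² = |PO|² − r² = 596 − 121 = 475.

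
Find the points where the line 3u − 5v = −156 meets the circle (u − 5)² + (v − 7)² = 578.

(−12, 24) and (−2, 30)

From the line, v = (156 + 3u)/5. Substituting:
34u² + 476u + 816 = 0  ⟹  u² + 14u + 24 = 0
u = −2 or u = −12, giving (−2, 30) and (−12, 24).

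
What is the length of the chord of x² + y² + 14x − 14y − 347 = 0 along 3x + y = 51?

3√10

The distance from (−7, 7) to the line is 65/√10, and r² = 445.
Chord = 2√(r² − d²) = 2·√(45/2) = 3√10.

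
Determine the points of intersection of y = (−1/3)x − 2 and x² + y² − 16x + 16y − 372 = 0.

Express y = (−6 − x)/3 and substitute into the circle:
10x² − 180x − 3600 = 0  ⟹  x² − 18x − 360 = 0
x = 30 or x = −12, giving (30, −12) and (−12, 2).

(−12, 2) and (30, −12)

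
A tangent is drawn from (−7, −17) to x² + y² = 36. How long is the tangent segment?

Centre (0, 0), r² = 36. |PO|² = (−7)² + (−17)² = 338.
By the tangent–radius right angle, tangent length = √(|PO|² − r²) = √302.

√302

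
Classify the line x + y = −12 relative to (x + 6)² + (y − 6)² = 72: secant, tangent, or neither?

Centre (−6, 6), r² = 72. Distance² from centre to line = (12)²/2 = 72.
Since d² = r², the line is tangent.

tangent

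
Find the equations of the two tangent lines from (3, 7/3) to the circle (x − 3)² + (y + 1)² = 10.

Write the tangent as mx − y + (7/3 − m·(3)) = 0 and set its distance from the centre to √10:
(0m − (−10/3))² = 10(m² + 1)
9m² − 1 = 0, so m = −1/3 or m = 1/3.
Through (3, 7/3) these give x + 3y = 10 and x − 3y = −4.

x + 3y = 10 and x − 3y = −4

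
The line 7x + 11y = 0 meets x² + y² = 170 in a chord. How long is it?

2√170

Centre (0, 0), r² = 170. Perpendicular distance d from centre to line = |0| / √170 = 0/√170.
Chord = 2√(r² − d²) = 2·√(170) = 2√170.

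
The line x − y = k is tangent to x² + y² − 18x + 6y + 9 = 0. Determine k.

The line touches the circle iff its distance from (9, −3) is 9:
|1·9 − 1·(−3) − k| / √2 = 9
|k − (12)| = 9√2.

k = 12 ± 9√2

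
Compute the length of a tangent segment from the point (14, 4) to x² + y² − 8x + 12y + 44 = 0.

8√3

With centre O = (4, −6), |OP|² = 200 and r² = 8.
The tangent meets the radius at right angles, so tangent² = |PO|² − r² = 200 − 8 = 192.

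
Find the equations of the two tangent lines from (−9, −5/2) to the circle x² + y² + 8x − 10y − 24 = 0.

Write the tangent as mx − y + (−5/2 − m·(−9)) = 0 and set its distance from the centre to √65:
(5m − (15/2))² = 65(m² + 1)
32m² + 60m + 7 = 0, so m = −7/4 or m = −1/8.
With m = −7/4: 7x + 4y = −73. With m = −1/8: x + 8y = −29.

7x + 4y = −73 and x + 8y = −29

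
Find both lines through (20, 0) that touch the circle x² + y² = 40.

Let a tangent through (20, 0) have slope m. Its distance from (0, 0) must equal 2√10:
(−20m − (0))² = 40(m² + 1)
9m² − 1 = 0, so m = −1/3 or m = 1/3.
Through (20, 0) these give x + 3y = 20 and x − 3y = 20.

x + 3y = 20 and x − 3y = 20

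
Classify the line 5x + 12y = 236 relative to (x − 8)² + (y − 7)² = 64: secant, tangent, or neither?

neither

Substituting the line into the circle gives 169x² − 3824x + 23104 = 0.
Discriminant = (−3824)² − 4·169·(23104) = −995328 < 0.
No real roots: the line does not meet the circle.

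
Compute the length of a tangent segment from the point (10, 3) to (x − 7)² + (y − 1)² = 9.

2

With centre O = (7, 1), |OP|² = 13 and r² = 9.
Power of the point: PT² = |PO|² − r² = 4, so PT = 2.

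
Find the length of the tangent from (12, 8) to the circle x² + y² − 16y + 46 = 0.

3√14

The centre is (0, 8) and r = 3√2. The square of the distance from P to the centre is 144 + 0 = 144.
By the tangent–radius right angle, tangent length = √(|PO|² − r²) = √126 = 3√14.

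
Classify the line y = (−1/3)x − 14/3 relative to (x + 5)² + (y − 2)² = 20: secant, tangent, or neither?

neither

Substituting the line into the circle gives 10x² + 130x + 445 = 0.
Δ = 16900 − 17800 = −900.
No real roots: the line does not meet the circle.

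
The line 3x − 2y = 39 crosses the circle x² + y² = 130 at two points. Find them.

(7, −9) and (11, −3)

Express y = (−39 + 3x)/2 and substitute into the circle:
13x² − 234x + 1001 = 0  ⟹  x² − 18x + 77 = 0
x = 11 or x = 7, giving (11, −3) and (7, −9).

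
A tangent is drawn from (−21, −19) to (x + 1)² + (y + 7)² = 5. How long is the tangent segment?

7√11

With centre O = (−1, −7), |OP|² = 544 and r² = 5.
By the tangent–radius right angle, tangent length = √(|PO|² − r²) = √539 = 7√11.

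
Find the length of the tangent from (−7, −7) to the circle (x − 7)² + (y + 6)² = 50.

7√3

The centre is (7, −6) and r = 5√2. The square of the distance from P to the centre is 196 + 1 = 197.
The tangent meets the radius at right angles, so tangent² = |PO|² − r² = 197 − 50 = 147.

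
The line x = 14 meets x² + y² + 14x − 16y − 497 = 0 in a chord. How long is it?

The line gives x = 14. Substituting into the circle:
y² − 16y − 105 = 0
y = 21 or y = −5, giving (14, 21) and (14, −5).
Chord length = distance between (14, 21) and (14, −5) = √676 = 26.

26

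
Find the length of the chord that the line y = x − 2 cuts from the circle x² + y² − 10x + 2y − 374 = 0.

The distance from (5, −1) to the line is 4/√2, and r² = 400.
Half the chord is √(r² − d²) = √(392), so the full chord is 28√2.

28√2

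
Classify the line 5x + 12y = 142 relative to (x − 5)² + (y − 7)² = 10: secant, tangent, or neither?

Substituting the line into the circle gives 169x² − 2020x + 5524 = 0.
Discriminant = (−2020)² − 4·169·(5524) = 346176 > 0.
Two real roots: the line is a secant.

secant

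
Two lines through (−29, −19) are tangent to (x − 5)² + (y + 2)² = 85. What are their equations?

2x − 9y = 113 and 6x − 7y = −41

A line y − (−19) = m(x − (−29)) is tangent when its distance from (5, −2) is √85:
(34m − (17))² = 85(m² + 1)
63m² − 68m + 12 = 0, so m = 2/9 or m = 6/7.
With m = 2/9: 2x − 9y = 113. With m = 6/7: 6x − 7y = −41.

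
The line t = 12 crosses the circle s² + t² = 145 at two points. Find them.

(−1, 12) and (1, 12)

Substitute t = 12:
s² − 1 = 0
s = 1 or s = −1, giving (1, 12) and (−1, 12).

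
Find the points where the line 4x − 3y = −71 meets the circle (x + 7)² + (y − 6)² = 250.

From the line, y = (71 + 4x)/3. Substituting:
25x² + 550x + 1000 = 0  ⟹  x² + 22x + 40 = 0
x = −2 or x = −20, giving (−2, 21) and (−20, −3).

(−20, −3) and (−2, 21)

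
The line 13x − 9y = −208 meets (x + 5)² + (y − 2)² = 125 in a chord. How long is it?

From the line, y = (208 + 13x)/9. Substituting:
250x² + 5750x + 28000 = 0  ⟹  x² + 23x + 112 = 0
x = −7 or x = −16, giving (−7, 13) and (−16, 0).
|(−7, 13) − (−16, 0)| = √((9)² + (13)²) = 5√10.

5√10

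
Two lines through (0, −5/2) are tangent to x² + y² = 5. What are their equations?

A line y − (−5/2) = m(x − (0)) is tangent when its distance from (0, 0) is √5:
(0m − (5/2))² = 5(m² + 1)
4m² − 1 = 0, so m = 1/2 or m = −1/2.
Through (0, −5/2) these give x − 2y = 5 and x + 2y = −5.

x − 2y = 5 and x + 2y = −5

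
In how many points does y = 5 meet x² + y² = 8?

0

Substituting the line into the circle gives x² + 17 = 0.
Discriminant = (0)² − 4·1·(17) = −68 < 0.
No real roots: the line does not meet the circle.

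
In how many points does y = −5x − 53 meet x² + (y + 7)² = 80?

0

d² = (5·0 + 1·(−7) − (−53))²/26 = 1058/13; r² = 80.
Since d² > r², the line lies outside the circle.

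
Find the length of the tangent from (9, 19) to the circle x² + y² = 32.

√410

The centre is (0, 0) and r = 4√2. The square of the distance from P to the centre is 81 + 361 = 442.
Power of the point: PT² = |PO|² − r² = 410, so PT = √410.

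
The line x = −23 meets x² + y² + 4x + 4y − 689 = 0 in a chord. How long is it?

Centre (−2, −2), r² = 697. Perpendicular distance d from centre to line = |21| / √1 = 21.
Chord = 2√(r² − d²) = 2·√(256) = 32.

32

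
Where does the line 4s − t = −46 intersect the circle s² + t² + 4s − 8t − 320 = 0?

From the line, t = 4s + 46. Substituting:
17s² + 340s + 1428 = 0  ⟹  s² + 20s + 84 = 0
s = −6 or s = −14, giving (−6, 22) and (−14, −10).

(−14, −10) and (−6, 22)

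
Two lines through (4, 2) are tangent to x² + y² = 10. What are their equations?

x + 3y = 10 and 3x − y = 10

A line y − (2) = m(x − (4)) is tangent when its distance from (0, 0) is √10:
(−4m − (−2))² = 10(m² + 1)
3m² − 8m − 3 = 0, so m = −1/3 or m = 3.
With m = −1/3: x + 3y = 10. With m = 3: 3x − y = 10.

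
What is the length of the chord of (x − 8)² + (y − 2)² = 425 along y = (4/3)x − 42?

From the line, y = (−126 + 4x)/3. Substituting:
25x² − 1200x + 14175 = 0  ⟹  x² − 48x + 567 = 0
x = 27 or x = 21, giving (27, −6) and (21, −14).
Chord length = distance between (27, −6) and (21, −14) = √100 = 10.

10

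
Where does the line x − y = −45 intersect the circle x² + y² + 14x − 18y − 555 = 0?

(−33, 12) and (−10, 35)

Substitute y = x + 45:
2x² + 86x + 660 = 0  ⟹  x² + 43x + 330 = 0
x = −10 or x = −33, giving (−10, 35) and (−33, 12).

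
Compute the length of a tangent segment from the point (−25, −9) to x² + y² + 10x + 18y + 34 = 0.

2√82

The centre is (−5, −9) and r = 6√2. The square of the distance from P to the centre is 400 + 0 = 400.
By the tangent–radius right angle, tangent length = √(|PO|² − r²) = √328 = 2√82.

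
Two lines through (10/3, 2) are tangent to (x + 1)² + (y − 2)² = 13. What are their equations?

Let a tangent through (10/3, 2) have slope m. Its distance from (−1, 2) must equal √13:
[m·(−13/3) − (0)]² = 13(m² + 1)
4m² − 9 = 0, so m = −3/2 or m = 3/2.
Through (10/3, 2) these give 3x + 2y = 14 and 3x − 2y = 6.

3x + 2y = 14 and 3x − 2y = 6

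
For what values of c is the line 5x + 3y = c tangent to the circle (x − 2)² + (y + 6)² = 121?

For a tangent, require d(centre, line) = r = 11.
|5·2 + 3·(−6) − c| / √34 = 11
|c − (−8)| = 11√34.

c = −8 ± 11√34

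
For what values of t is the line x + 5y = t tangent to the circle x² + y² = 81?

t = ±9√26

For a tangent, require d(centre, line) = r = 9.
|1·0 + 5·0 − t| / √26 = 9
|t| = 9√26.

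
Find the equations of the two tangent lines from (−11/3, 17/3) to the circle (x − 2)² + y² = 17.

x + 4y = 19 and 4x + y = −9

A line y − (17/3) = m(x − (−11/3)) is tangent when its distance from (2, 0) is √17:
(17/3m − (−17/3))² = 17(m² + 1)
4m² + 17m + 4 = 0, so m = −1/4 or m = −4.
With m = −1/4: x + 4y = 19. With m = −4: 4x + y = −9.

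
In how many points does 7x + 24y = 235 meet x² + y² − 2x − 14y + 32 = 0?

Substituting the line into the circle gives 625x² − 2090x − 5303 = 0.
Discriminant = (−2090)² − 4·625·(−5303) = 17625600 > 0.
Two real roots: the line is a secant.

2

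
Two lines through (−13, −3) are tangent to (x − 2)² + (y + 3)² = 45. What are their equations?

Let a tangent through (−13, −3) have slope m. Its distance from (2, −3) must equal 3√5:
(15m − (0))² = 45(m² + 1)
4m² − 1 = 0, so m = −1/2 or m = 1/2.
Through (−13, −3) these give x + 2y = −19 and x − 2y = −7.

x + 2y = −19 and x − 2y = −7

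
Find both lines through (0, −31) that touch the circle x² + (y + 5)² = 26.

Let a tangent through (0, −31) have slope m. Its distance from (0, −5) must equal √26:
[m·(0) − (26)]² = 26(m² + 1)
m² − 25 = 0, so m = 5 or m = −5.
With m = 5: 5x − y = 31. With m = −5: 5x + y = −31.

5x − y = 31 and 5x + y = −31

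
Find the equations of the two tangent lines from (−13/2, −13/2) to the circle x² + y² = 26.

Let a tangent through (−13/2, −13/2) have slope m. Its distance from (0, 0) must equal √26:
(13/2m − (13/2))² = 26(m² + 1)
5m² − 26m + 5 = 0, so m = 1/5 or m = 5.
Through (−13/2, −13/2) these give x − 5y = 26 and 5x − y = −26.

x − 5y = 26 and 5x − y = −26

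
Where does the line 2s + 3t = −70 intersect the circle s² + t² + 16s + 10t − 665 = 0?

(−35, 0) and (7, −28)

From the line, t = (−70 − 2s)/3. Substituting:
13s² + 364s − 3185 = 0  ⟹  s² + 28s − 245 = 0
s = 7 or s = −35, giving (7, −28) and (−35, 0).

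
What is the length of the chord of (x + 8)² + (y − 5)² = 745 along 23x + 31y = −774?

The distance from (−8, 5) to the line is 745/√1490, and r² = 745.
Half the chord is √(r² − d²) = √(745/2), so the full chord is √1490.

√1490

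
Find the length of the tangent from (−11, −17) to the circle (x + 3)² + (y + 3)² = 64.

With centre O = (−3, −3), |OP|² = 260 and r² = 64.
Power of the point: PT² = |PO|² − r² = 196, so PT = 14.

14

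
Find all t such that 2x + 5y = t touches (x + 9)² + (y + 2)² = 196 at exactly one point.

t = −28 ± 14√29

The line touches the circle iff its distance from (−9, −2) is 14:
|2·(−9) + 5·(−2) − t| / √29 = 14
|t − (−28)| = 14√29.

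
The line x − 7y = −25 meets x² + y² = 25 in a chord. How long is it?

5√2

Substitute y = (25 + x)/7:
50x² + 50x − 600 = 0  ⟹  x² + x − 12 = 0
x = 3 or x = −4, giving (3, 4) and (−4, 3).
|(3, 4) − (−4, 3)| = √((7)² + (1)²) = 5√2.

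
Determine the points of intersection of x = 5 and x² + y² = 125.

(5, −10) and (5, 10)

The line gives x = 5. Substituting into the circle:
y² − 100 = 0
y = 10 or y = −10, giving (5, 10) and (5, −10).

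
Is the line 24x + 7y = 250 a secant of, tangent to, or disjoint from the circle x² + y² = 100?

Centre (0, 0), r² = 100. Distance² from centre to line = (−250)²/625 = 100.
Since d² = r², the line is tangent.

tangent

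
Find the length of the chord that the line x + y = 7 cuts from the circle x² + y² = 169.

17√2

Centre (0, 0), r² = 169. Perpendicular distance d from centre to line = |−7| / √2 = 7/√2.
Half the chord is √(r² − d²) = √(289/2), so the full chord is 17√2.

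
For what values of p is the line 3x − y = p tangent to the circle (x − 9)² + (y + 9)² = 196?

For a tangent, require d(centre, line) = r = 14.
|3·9 − 1·(−9) − p| / √10 = 14
|p − (36)| = 14√10.

p = 36 ± 14√10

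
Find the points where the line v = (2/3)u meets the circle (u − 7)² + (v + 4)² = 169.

(−6, −4) and (12, 8)

From the line, v = (2u)/3. Substituting:
13u² − 78u − 936 = 0  ⟹  u² − 6u − 72 = 0
u = 12 or u = −6, giving (12, 8) and (−6, −4).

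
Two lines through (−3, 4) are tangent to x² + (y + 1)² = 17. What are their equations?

4x − y = −16 and x + 4y = 13

Let a tangent through (−3, 4) have slope m. Its distance from (0, −1) must equal √17:
(3m − (−5))² = 17(m² + 1)
4m² − 15m − 4 = 0, so m = 4 or m = −1/4.
Through (−3, 4) these give 4x − y = −16 and x + 4y = 13.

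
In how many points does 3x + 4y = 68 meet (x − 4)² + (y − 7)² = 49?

Substituting the line into the circle gives 25x² − 368x + 1072 = 0.
Discriminant = (−368)² − 4·25·(1072) = 28224 > 0.
Two real roots: the line is a secant.

2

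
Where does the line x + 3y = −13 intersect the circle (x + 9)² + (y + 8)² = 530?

(−28, 5) and (14, −9)

From the line, y = (−13 − x)/3. Substituting:
10x² + 140x − 3920 = 0  ⟹  x² + 14x − 392 = 0
x = 14 or x = −28, giving (14, −9) and (−28, 5).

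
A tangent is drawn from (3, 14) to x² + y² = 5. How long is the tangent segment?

Centre (0, 0), r² = 5. |PO|² = (3)² + (14)² = 205.
The tangent meets the radius at right angles, so tangent² = |PO|² − r² = 205 − 5 = 200.

10√2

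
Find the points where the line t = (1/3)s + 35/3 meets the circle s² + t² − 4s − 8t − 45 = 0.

(−2, 11) and (1, 12)

Substitute t = (35 + s)/3:
10s² + 10s − 20 = 0  ⟹  s² + s − 2 = 0
s = 1 or s = −2, giving (1, 12) and (−2, 11).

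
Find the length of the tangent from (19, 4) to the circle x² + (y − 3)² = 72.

√290

Centre (0, 3), r² = 72. |PO|² = (19)² + (1)² = 362.
Power of the point: PT² = |PO|² − r² = 290, so PT = √290.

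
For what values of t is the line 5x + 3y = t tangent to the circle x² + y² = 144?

Tangency holds when the distance from the centre (0, 0) to the line equals the radius 12:
|5·0 + 3·0 − t| / √34 = 12
|t| = 12√34.

t = ±12√34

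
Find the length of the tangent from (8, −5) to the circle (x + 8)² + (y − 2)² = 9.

The centre is (−8, 2) and r = 3. The square of the distance from P to the centre is 256 + 49 = 305.
By the tangent–radius right angle, tangent length = √(|PO|² − r²) = √296 = 2√74.

2√74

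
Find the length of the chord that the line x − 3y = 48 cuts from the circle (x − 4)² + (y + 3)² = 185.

5√10

Substitute y = (−48 + x)/3:
10x² − 150x = 0  ⟹  x² − 15x = 0
x = 15 or x = 0, giving (15, −11) and (0, −16).
Chord length = distance between (15, −11) and (0, −16) = √250 = 5√10.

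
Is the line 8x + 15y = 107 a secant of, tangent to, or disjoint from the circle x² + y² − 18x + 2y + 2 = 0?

secant

Substituting the line into the circle gives 289x² − 6002x + 15109 = 0.
Δ = 36024004 − 17466004 = 18558000.
Two real roots: the line is a secant.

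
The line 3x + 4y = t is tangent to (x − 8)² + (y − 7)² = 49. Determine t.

The line touches the circle iff its distance from (8, 7) is 7:
|3·8 + 4·7 − t| / √25 = 7
|t − (52)| = 7·5, so t = 87 or t = 17.

t = 17 or t = 87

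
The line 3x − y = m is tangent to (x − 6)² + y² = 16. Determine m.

For a tangent, require d(centre, line) = r = 4.
|3·6 − 1·0 − m| / √10 = 4
|m − (18)| = 4√10.

m = 18 ± 4√10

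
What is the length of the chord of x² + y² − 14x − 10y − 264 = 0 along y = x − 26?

10√2

Substitute y = x − 26:
2x² − 76x + 672 = 0  ⟹  x² − 38x + 336 = 0
x = 24 or x = 14, giving (24, −2) and (14, −12).
Chord length = distance between (24, −2) and (14, −12) = √200 = 10√2.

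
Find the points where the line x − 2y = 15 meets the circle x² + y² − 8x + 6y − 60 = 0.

(−3, −9) and (13, −1)

Substitute y = (−15 + x)/2:
5x² − 50x − 195 = 0  ⟹  x² − 10x − 39 = 0
x = 13 or x = −3, giving (13, −1) and (−3, −9).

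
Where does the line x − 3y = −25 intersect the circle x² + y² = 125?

From the line, y = (25 + x)/3. Substituting:
10x² + 50x − 500 = 0  ⟹  x² + 5x − 50 = 0
x = 5 or x = −10, giving (5, 10) and (−10, 5).

(−10, 5) and (5, 10)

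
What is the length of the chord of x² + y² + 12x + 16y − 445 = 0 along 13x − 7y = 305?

Express y = (−305 + 13x)/7 and substitute into the circle:
218x² − 5886x + 37060 = 0  ⟹  x² − 27x + 170 = 0
x = 17 or x = 10, giving (17, −12) and (10, −25).
Chord length = distance between (17, −12) and (10, −25) = √218 = √218.

√218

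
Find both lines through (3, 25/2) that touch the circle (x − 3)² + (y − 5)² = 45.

x + 2y = 28 and x − 2y = −22

Let a tangent through (3, 25/2) have slope m. Its distance from (3, 5) must equal 3√5:
(0m − (−15/2))² = 45(m² + 1)
4m² − 1 = 0, so m = −1/2 or m = 1/2.
With m = −1/2: x + 2y = 28. With m = 1/2: x − 2y = −22.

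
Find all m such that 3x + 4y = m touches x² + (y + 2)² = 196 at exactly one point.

m = −78 or m = 62

Tangency holds when the distance from the centre (0, −2) to the line equals the radius 14:
|3·0 + 4·(−2) − m| / √25 = 14
|m − (−8)| = 14·5, so m = 62 or m = −78.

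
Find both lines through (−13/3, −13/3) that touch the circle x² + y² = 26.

x + 5y = −26 and 5x + y = −26

A line y − (−13/3) = m(x − (−13/3)) is tangent when its distance from (0, 0) is √26:
[m·(13/3) − (13/3)]² = 26(m² + 1)
5m² + 26m + 5 = 0, so m = −1/5 or m = −5.
Through (−13/3, −13/3) these give x + 5y = −26 and 5x + y = −26.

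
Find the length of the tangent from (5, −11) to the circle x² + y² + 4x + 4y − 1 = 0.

With centre O = (−2, −2), |OP|² = 130 and r² = 9.
The tangent meets the radius at right angles, so tangent² = |PO|² − r² = 130 − 9 = 121.

11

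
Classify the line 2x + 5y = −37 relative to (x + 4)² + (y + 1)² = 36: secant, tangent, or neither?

secant

Centre (−4, −1), r² = 36. Distance² from centre to line = (24)²/29 = 576/29.
Since d² < r², the line cuts the circle twice.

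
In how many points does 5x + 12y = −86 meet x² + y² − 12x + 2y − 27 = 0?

1

Substituting the line into the circle gives 169x² − 988x + 1444 = 0.
Discriminant = (−988)² − 4·169·(1444) = 0.
A repeated root: the line is tangent.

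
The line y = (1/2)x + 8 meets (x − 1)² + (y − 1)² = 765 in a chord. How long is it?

Substitute y = (16 + x)/2:
5x² + 20x − 2860 = 0  ⟹  x² + 4x − 572 = 0
x = 22 or x = −26, giving (22, 19) and (−26, −5).
Chord length = distance between (22, 19) and (−26, −5) = √2880 = 24√5.

24√5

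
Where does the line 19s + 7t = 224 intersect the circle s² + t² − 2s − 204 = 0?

Express t = (224 − 19s)/7 and substitute into the circle:
410s² − 8610s + 40180 = 0  ⟹  s² − 21s + 98 = 0
s = 14 or s = 7, giving (14, −6) and (7, 13).

(7, 13) and (14, −6)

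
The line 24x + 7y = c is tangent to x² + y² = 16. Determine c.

c = −100 or c = 100

The line touches the circle iff its distance from (0, 0) is 4:
|24·0 + 7·0 − c| / √625 = 4
|c| = 4·25, so c = 100 or c = −100.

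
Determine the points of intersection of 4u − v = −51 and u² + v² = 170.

Substitute v = 4u + 51:
17u² + 408u + 2431 = 0  ⟹  u² + 24u + 143 = 0
u = −11 or u = −13, giving (−11, 7) and (−13, −1).

(−13, −1) and (−11, 7)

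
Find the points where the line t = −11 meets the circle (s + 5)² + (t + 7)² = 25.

Express t = −11 and substitute into the circle:
s² + 10s + 16 = 0
s = −2 or s = −8, giving (−2, −11) and (−8, −11).

(−8, −11) and (−2, −11)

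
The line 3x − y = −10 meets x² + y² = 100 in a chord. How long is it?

6√10

Centre (0, 0), r² = 100. Perpendicular distance d from centre to line = |10| / √10 = 10/√10.
Half the chord is √(r² − d²) = √(90), so the full chord is 6√10.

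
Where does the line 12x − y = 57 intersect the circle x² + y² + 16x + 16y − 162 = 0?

Express y = 12x − 57 and substitute into the circle:
145x² − 1160x + 2175 = 0  ⟹  x² − 8x + 15 = 0
x = 5 or x = 3, giving (5, 3) and (3, −21).

(3, −21) and (5, 3)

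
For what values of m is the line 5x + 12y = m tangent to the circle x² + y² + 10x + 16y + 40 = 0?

For a tangent, require d(centre, line) = r = 7.
|5·(−5) + 12·(−8) − m| / √169 = 7
|m − (−121)| = 7·13, so m = −30 or m = −212.

m = −212 or m = −30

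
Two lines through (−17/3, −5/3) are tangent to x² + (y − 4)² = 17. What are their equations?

x − 4y = 1 and 4x − y = −21

Write the tangent as mx − y + (−5/3 − m·(−17/3)) = 0 and set its distance from the centre to √17:
[m·(17/3) − (17/3)]² = 17(m² + 1)
4m² − 17m + 4 = 0, so m = 1/4 or m = 4.
With m = 1/4: x − 4y = 1. With m = 4: 4x − y = −21.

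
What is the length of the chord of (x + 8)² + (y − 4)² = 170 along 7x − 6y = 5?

Centre (−8, 4), r² = 170. Perpendicular distance d from centre to line = |−85| / √85 = 85/√85.
Half the chord is √(r² − d²) = √(85), so the full chord is 2√85.

2√85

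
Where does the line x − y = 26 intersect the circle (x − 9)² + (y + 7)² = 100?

(9, −17) and (19, −7)

Express y = x − 26 and substitute into the circle:
2x² − 56x + 342 = 0  ⟹  x² − 28x + 171 = 0
x = 19 or x = 9, giving (19, −7) and (9, −17).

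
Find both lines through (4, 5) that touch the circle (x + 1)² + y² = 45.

A line y − (5) = m(x − (4)) is tangent when its distance from (−1, 0) is 3√5:
[m·(−5) − (−5)]² = 45(m² + 1)
2m² + 5m + 2 = 0, so m = −1/2 or m = −2.
With m = −1/2: x + 2y = 14. With m = −2: 2x + y = 13.

x + 2y = 14 and 2x + y = 13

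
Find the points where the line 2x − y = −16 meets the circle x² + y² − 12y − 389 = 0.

From the line, y = 2x + 16. Substituting:
5x² + 40x − 325 = 0  ⟹  x² + 8x − 65 = 0
x = 5 or x = −13, giving (5, 26) and (−13, −10).

(−13, −10) and (5, 26)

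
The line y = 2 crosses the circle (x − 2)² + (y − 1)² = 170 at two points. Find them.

(−11, 2) and (15, 2)

From the line, y = 2. Substituting:
x² − 4x − 165 = 0
x = 15 or x = −11, giving (15, 2) and (−11, 2).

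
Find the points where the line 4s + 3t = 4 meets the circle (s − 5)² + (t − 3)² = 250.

(−8, 12) and (10, −12)

Substitute t = (4 − 4s)/3:
25s² − 50s − 2000 = 0  ⟹  s² − 2s − 80 = 0
s = 10 or s = −8, giving (10, −12) and (−8, 12).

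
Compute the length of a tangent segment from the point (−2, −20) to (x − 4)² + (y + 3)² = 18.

√307

Centre (4, −3), r² = 18. |PO|² = (−6)² + (−17)² = 325.
By the tangent–radius right angle, tangent length = √(|PO|² − r²) = √307.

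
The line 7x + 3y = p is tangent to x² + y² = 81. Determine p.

For a tangent, require d(centre, line) = r = 9.
|7·0 + 3·0 − p| / √58 = 9
|p| = 9√58.

p = ±9√58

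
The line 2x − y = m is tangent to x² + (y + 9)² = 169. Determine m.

The line touches the circle iff its distance from (0, −9) is 13:
|2·0 − 1·(−9) − m| / √5 = 13
|m − (9)| = 13√5.

m = 9 ± 13√5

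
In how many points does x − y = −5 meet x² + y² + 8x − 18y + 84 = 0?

Substituting the line into the circle gives 2x² + 19 = 0.
Δ = 0 − 152 = −152.
No real roots: the line does not meet the circle.

0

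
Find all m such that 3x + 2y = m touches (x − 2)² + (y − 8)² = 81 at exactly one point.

The line touches the circle iff its distance from (2, 8) is 9:
|3·2 + 2·8 − m| / √13 = 9
|m − (22)| = 9√13.

m = 22 ± 9√13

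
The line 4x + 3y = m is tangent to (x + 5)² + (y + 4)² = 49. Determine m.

m = −67 or m = 3

The line touches the circle iff its distance from (−5, −4) is 7:
|4·(−5) + 3·(−4) − m| / √25 = 7
|m − (−32)| = 7·5, so m = 3 or m = −67.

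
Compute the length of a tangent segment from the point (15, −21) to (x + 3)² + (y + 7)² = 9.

Centre (−3, −7), r² = 9. |PO|² = (18)² + (−14)² = 520.
The tangent meets the radius at right angles, so tangent² = |PO|² − r² = 520 − 9 = 511.

√511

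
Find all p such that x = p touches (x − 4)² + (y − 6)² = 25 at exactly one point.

p = −1 or p = 9

For a tangent, require d(centre, line) = r = 5.
|1·4 + 0·6 − p| / √1 = 5
|p − (4)| = 5, so p = 9 or p = −1.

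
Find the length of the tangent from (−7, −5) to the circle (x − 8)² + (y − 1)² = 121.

2√35

Centre (8, 1), r² = 121. |PO|² = (−15)² + (−6)² = 261.
Power of the point: PT² = |PO|² − r² = 140, so PT = 2√35.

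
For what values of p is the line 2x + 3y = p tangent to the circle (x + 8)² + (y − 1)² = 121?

p = −13 ± 11√13

The line touches the circle iff its distance from (−8, 1) is 11:
|2·(−8) + 3·1 − p| / √13 = 11
|p − (−13)| = 11√13.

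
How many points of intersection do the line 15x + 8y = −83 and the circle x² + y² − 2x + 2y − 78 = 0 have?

2

Centre (1, −1), r² = 80. Distance² from centre to line = (90)²/289 = 8100/289.
Since d² < r², the line cuts the circle twice.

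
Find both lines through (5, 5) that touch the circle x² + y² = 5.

2x − y = 5 and x − 2y = −5

Write the tangent as mx − y + (5 − m·(5)) = 0 and set its distance from the centre to √5:
(−5m − (−5))² = 5(m² + 1)
2m² − 5m + 2 = 0, so m = 2 or m = 1/2.
Through (5, 5) these give 2x − y = 5 and x − 2y = −5.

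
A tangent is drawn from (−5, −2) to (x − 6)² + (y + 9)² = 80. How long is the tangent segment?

3√10

Centre (6, −9), r² = 80. |PO|² = (−11)² + (7)² = 170.
The tangent meets the radius at right angles, so tangent² = |PO|² − r² = 170 − 80 = 90.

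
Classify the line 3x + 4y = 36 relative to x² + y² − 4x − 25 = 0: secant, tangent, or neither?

Centre (2, 0), r² = 29. Distance² from centre to line = (−30)²/25 = 36.
Since d² > r², the line lies outside the circle.

neither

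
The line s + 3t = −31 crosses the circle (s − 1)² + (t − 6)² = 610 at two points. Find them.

(−22, −3) and (14, −15)

From the line, t = (−31 − s)/3. Substituting:
10s² + 80s − 3080 = 0  ⟹  s² + 8s − 308 = 0
s = 14 or s = −22, giving (14, −15) and (−22, −3).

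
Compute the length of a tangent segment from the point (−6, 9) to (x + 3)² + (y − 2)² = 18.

Centre (−3, 2), r² = 18. |PO|² = (−3)² + (7)² = 58.
By the tangent–radius right angle, tangent length = √(|PO|² − r²) = √40 = 2√10.

2√10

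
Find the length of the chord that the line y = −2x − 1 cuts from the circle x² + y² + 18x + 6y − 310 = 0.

16√5

Substitute y = −2x − 1:
5x² + 10x − 315 = 0  ⟹  x² + 2x − 63 = 0
x = 7 or x = −9, giving (7, −15) and (−9, 17).
Chord length = distance between (7, −15) and (−9, 17) = √1280 = 16√5.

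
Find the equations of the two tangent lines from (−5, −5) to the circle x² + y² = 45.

Let a tangent through (−5, −5) have slope m. Its distance from (0, 0) must equal 3√5:
[m·(5) − (5)]² = 45(m² + 1)
2m² + 5m + 2 = 0, so m = −2 or m = −1/2.
Through (−5, −5) these give 2x + y = −15 and x + 2y = −15.

2x + y = −15 and x + 2y = −15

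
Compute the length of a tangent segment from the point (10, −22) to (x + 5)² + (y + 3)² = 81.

With centre O = (−5, −3), |OP|² = 586 and r² = 81.
By the tangent–radius right angle, tangent length = √(|PO|² − r²) = √505.

√505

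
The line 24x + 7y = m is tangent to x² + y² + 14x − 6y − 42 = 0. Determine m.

For a tangent, require d(centre, line) = r = 10.
|24·(−7) + 7·3 − m| / √625 = 10
|m − (−147)| = 10·25, so m = 103 or m = −397.

m = −397 or m = 103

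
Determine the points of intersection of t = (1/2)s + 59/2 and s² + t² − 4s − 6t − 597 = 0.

From the line, t = (59 + s)/2. Substituting:
5s² + 90s + 385 = 0  ⟹  s² + 18s + 77 = 0
s = −7 or s = −11, giving (−7, 26) and (−11, 24).

(−11, 24) and (−7, 26)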